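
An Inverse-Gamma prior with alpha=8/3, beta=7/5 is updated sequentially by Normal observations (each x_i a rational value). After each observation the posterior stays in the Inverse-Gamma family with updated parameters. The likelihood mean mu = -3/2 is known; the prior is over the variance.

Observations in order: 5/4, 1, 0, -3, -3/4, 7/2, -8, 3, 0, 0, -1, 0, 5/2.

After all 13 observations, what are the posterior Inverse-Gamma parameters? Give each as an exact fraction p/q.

obs 1: x=5/4 → posterior Inverse-Gamma(19/6, 829/160)
obs 2: x=1 → posterior Inverse-Gamma(11/3, 1329/160)
obs 3: x=0 → posterior Inverse-Gamma(25/6, 1509/160)
obs 4: x=-3 → posterior Inverse-Gamma(14/3, 1689/160)
obs 5: x=-3/4 → posterior Inverse-Gamma(31/6, 867/80)
obs 6: x=7/2 → posterior Inverse-Gamma(17/3, 1867/80)
obs 7: x=-8 → posterior Inverse-Gamma(37/6, 3557/80)
obs 8: x=3 → posterior Inverse-Gamma(20/3, 4367/80)
obs 9: x=0 → posterior Inverse-Gamma(43/6, 4457/80)
obs 10: x=0 → posterior Inverse-Gamma(23/3, 4547/80)
obs 11: x=-1 → posterior Inverse-Gamma(49/6, 4557/80)
obs 12: x=0 → posterior Inverse-Gamma(26/3, 4647/80)
obs 13: x=5/2 → posterior Inverse-Gamma(55/6, 5287/80)

alpha=55/6, beta=5287/80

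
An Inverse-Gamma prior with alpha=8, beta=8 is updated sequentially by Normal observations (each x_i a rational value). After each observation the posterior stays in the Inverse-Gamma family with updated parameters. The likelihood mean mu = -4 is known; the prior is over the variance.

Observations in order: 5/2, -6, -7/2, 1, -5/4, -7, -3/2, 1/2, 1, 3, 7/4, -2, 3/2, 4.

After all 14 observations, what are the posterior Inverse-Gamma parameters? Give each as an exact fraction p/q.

obs 1: x=5/2 → posterior Inverse-Gamma(17/2, 233/8)
obs 2: x=-6 → posterior Inverse-Gamma(9, 249/8)
obs 3: x=-7/2 → posterior Inverse-Gamma(19/2, 125/4)
obs 4: x=1 → posterior Inverse-Gamma(10, 175/4)
obs 5: x=-5/4 → posterior Inverse-Gamma(21/2, 1521/32)
obs 6: x=-7 → posterior Inverse-Gamma(11, 1665/32)
obs 7: x=-3/2 → posterior Inverse-Gamma(23/2, 1765/32)
obs 8: x=1/2 → posterior Inverse-Gamma(12, 2089/32)
obs 9: x=1 → posterior Inverse-Gamma(25/2, 2489/32)
obs 10: x=3 → posterior Inverse-Gamma(13, 3273/32)
obs 11: x=7/4 → posterior Inverse-Gamma(27/2, 1901/16)
obs 12: x=-2 → posterior Inverse-Gamma(14, 1933/16)
obs 13: x=3/2 → posterior Inverse-Gamma(29/2, 2175/16)
obs 14: x=4 → posterior Inverse-Gamma(15, 2687/16)

alpha=15, beta=2687/16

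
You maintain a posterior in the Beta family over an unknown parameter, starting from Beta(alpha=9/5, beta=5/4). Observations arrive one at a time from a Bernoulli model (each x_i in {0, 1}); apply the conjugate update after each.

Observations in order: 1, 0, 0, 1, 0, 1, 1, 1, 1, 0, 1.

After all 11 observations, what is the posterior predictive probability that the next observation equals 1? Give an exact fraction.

obs 1: x=1 → posterior Beta(14/5, 5/4)
obs 2: x=0 → posterior Beta(14/5, 9/4)
obs 3: x=0 → posterior Beta(14/5, 13/4)
obs 4: x=1 → posterior Beta(19/5, 13/4)
obs 5: x=0 → posterior Beta(19/5, 17/4)
obs 6: x=1 → posterior Beta(24/5, 17/4)
obs 7: x=1 → posterior Beta(29/5, 17/4)
obs 8: x=1 → posterior Beta(34/5, 17/4)
obs 9: x=1 → posterior Beta(39/5, 17/4)
obs 10: x=0 → posterior Beta(39/5, 21/4)
obs 11: x=1 → posterior Beta(44/5, 21/4)

176/281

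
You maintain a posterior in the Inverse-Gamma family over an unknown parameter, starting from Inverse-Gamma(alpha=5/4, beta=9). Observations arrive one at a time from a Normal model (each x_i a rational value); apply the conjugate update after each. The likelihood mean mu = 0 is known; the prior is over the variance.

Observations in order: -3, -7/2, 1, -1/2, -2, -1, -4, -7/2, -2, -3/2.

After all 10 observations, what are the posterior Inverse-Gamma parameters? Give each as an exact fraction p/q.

obs 1: x=-3 → posterior Inverse-Gamma(7/4, 27/2)
obs 2: x=-7/2 → posterior Inverse-Gamma(9/4, 157/8)
obs 3: x=1 → posterior Inverse-Gamma(11/4, 161/8)
obs 4: x=-1/2 → posterior Inverse-Gamma(13/4, 81/4)
obs 5: x=-2 → posterior Inverse-Gamma(15/4, 89/4)
obs 6: x=-1 → posterior Inverse-Gamma(17/4, 91/4)
obs 7: x=-4 → posterior Inverse-Gamma(19/4, 123/4)
obs 8: x=-7/2 → posterior Inverse-Gamma(21/4, 295/8)
obs 9: x=-2 → posterior Inverse-Gamma(23/4, 311/8)
obs 10: x=-3/2 → posterior Inverse-Gamma(25/4, 40)

alpha=25/4, beta=40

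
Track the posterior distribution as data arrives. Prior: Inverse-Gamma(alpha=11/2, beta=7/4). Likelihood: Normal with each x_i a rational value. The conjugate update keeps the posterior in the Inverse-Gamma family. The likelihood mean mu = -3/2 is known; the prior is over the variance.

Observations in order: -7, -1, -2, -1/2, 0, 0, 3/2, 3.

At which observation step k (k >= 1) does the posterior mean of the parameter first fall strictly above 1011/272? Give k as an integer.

obs 1: x=-7 → posterior Inverse-Gamma(6, 135/8)
obs 2: x=-1 → posterior Inverse-Gamma(13/2, 17)
obs 3: x=-2 → posterior Inverse-Gamma(7, 137/8)
obs 4: x=-1/2 → posterior Inverse-Gamma(15/2, 141/8)
obs 5: x=0 → posterior Inverse-Gamma(8, 75/4)
obs 6: x=0 → posterior Inverse-Gamma(17/2, 159/8)
obs 7: x=3/2 → posterior Inverse-Gamma(9, 195/8)
obs 8: x=3 → posterior Inverse-Gamma(19/2, 69/2)

k = 8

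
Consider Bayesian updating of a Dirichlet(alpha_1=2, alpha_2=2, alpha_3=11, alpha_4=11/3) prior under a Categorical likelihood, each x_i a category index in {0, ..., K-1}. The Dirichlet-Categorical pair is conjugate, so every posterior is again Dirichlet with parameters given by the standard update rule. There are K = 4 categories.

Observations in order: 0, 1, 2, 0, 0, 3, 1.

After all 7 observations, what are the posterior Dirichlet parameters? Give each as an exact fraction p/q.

alpha_1=5, alpha_2=4, alpha_3=12, alpha_4=14/3

obs 1: x=0 → posterior Dirichlet(3, 2, 11, 11/3)
obs 2: x=1 → posterior Dirichlet(3, 3, 11, 11/3)
obs 3: x=2 → posterior Dirichlet(3, 3, 12, 11/3)
obs 4: x=0 → posterior Dirichlet(4, 3, 12, 11/3)
obs 5: x=0 → posterior Dirichlet(5, 3, 12, 11/3)
obs 6: x=3 → posterior Dirichlet(5, 3, 12, 14/3)
obs 7: x=1 → posterior Dirichlet(5, 4, 12, 14/3)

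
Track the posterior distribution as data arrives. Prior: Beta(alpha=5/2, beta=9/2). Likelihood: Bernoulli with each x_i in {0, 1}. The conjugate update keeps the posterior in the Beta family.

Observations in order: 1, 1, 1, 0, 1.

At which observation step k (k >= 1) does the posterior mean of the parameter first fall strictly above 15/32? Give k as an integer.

k = 2

obs 1: x=1 → posterior Beta(7/2, 9/2)
obs 2: x=1 → posterior Beta(9/2, 9/2)
obs 3: x=1 → posterior Beta(11/2, 9/2)
obs 4: x=0 → posterior Beta(11/2, 11/2)
obs 5: x=1 → posterior Beta(13/2, 11/2)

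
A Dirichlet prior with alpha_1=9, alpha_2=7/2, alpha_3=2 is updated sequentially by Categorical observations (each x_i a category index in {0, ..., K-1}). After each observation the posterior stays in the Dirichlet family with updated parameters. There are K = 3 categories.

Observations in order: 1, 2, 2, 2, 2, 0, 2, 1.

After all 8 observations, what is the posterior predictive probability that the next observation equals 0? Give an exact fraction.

obs 1: x=1 → posterior Dirichlet(9, 9/2, 2)
obs 2: x=2 → posterior Dirichlet(9, 9/2, 3)
obs 3: x=2 → posterior Dirichlet(9, 9/2, 4)
obs 4: x=2 → posterior Dirichlet(9, 9/2, 5)
obs 5: x=2 → posterior Dirichlet(9, 9/2, 6)
obs 6: x=0 → posterior Dirichlet(10, 9/2, 6)
obs 7: x=2 → posterior Dirichlet(10, 9/2, 7)
obs 8: x=1 → posterior Dirichlet(10, 11/2, 7)

4/9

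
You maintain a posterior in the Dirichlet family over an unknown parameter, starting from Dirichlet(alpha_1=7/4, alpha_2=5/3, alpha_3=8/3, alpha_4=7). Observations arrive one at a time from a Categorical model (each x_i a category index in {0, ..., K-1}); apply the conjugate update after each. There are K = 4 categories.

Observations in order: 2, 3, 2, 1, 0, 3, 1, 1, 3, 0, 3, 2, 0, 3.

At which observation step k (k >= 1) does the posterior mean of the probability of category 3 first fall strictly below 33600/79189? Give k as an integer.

obs 1: x=2 → posterior Dirichlet(7/4, 5/3, 11/3, 7)
obs 2: x=3 → posterior Dirichlet(7/4, 5/3, 11/3, 8)
obs 3: x=2 → posterior Dirichlet(7/4, 5/3, 14/3, 8)
obs 4: x=1 → posterior Dirichlet(7/4, 8/3, 14/3, 8)
obs 5: x=0 → posterior Dirichlet(11/4, 8/3, 14/3, 8)
obs 6: x=3 → posterior Dirichlet(11/4, 8/3, 14/3, 9)
obs 7: x=1 → posterior Dirichlet(11/4, 11/3, 14/3, 9)
obs 8: x=1 → posterior Dirichlet(11/4, 14/3, 14/3, 9)
obs 9: x=3 → posterior Dirichlet(11/4, 14/3, 14/3, 10)
obs 10: x=0 → posterior Dirichlet(15/4, 14/3, 14/3, 10)
obs 11: x=3 → posterior Dirichlet(15/4, 14/3, 14/3, 11)
obs 12: x=2 → posterior Dirichlet(15/4, 14/3, 17/3, 11)
obs 13: x=0 → posterior Dirichlet(19/4, 14/3, 17/3, 11)
obs 14: x=3 → posterior Dirichlet(19/4, 14/3, 17/3, 12)

k = 13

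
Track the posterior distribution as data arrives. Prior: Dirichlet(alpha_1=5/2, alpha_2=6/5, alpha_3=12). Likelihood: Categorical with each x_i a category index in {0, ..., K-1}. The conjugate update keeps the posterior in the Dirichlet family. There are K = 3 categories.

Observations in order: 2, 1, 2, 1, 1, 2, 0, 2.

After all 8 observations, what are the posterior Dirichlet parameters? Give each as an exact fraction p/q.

obs 1: x=2 → posterior Dirichlet(5/2, 6/5, 13)
obs 2: x=1 → posterior Dirichlet(5/2, 11/5, 13)
obs 3: x=2 → posterior Dirichlet(5/2, 11/5, 14)
obs 4: x=1 → posterior Dirichlet(5/2, 16/5, 14)
obs 5: x=1 → posterior Dirichlet(5/2, 21/5, 14)
obs 6: x=2 → posterior Dirichlet(5/2, 21/5, 15)
obs 7: x=0 → posterior Dirichlet(7/2, 21/5, 15)
obs 8: x=2 → posterior Dirichlet(7/2, 21/5, 16)

alpha_1=7/2, alpha_2=21/5, alpha_3=16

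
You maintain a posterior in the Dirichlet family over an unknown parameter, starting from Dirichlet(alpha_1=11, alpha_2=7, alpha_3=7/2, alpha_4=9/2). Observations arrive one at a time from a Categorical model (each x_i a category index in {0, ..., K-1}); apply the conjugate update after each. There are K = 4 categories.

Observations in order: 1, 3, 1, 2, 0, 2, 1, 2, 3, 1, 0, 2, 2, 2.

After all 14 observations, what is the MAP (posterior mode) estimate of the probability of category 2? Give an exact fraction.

obs 1: x=1 → posterior Dirichlet(11, 8, 7/2, 9/2)
obs 2: x=3 → posterior Dirichlet(11, 8, 7/2, 11/2)
obs 3: x=1 → posterior Dirichlet(11, 9, 7/2, 11/2)
obs 4: x=2 → posterior Dirichlet(11, 9, 9/2, 11/2)
obs 5: x=0 → posterior Dirichlet(12, 9, 9/2, 11/2)
obs 6: x=2 → posterior Dirichlet(12, 9, 11/2, 11/2)
obs 7: x=1 → posterior Dirichlet(12, 10, 11/2, 11/2)
obs 8: x=2 → posterior Dirichlet(12, 10, 13/2, 11/2)
obs 9: x=3 → posterior Dirichlet(12, 10, 13/2, 13/2)
obs 10: x=1 → posterior Dirichlet(12, 11, 13/2, 13/2)
obs 11: x=0 → posterior Dirichlet(13, 11, 13/2, 13/2)
obs 12: x=2 → posterior Dirichlet(13, 11, 15/2, 13/2)
obs 13: x=2 → posterior Dirichlet(13, 11, 17/2, 13/2)
obs 14: x=2 → posterior Dirichlet(13, 11, 19/2, 13/2)

17/72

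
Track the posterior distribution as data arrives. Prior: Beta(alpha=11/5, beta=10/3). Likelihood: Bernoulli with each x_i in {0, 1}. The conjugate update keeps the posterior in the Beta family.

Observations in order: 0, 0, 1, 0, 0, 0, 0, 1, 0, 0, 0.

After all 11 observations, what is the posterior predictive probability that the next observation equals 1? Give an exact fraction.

63/248

obs 1: x=0 → posterior Beta(11/5, 13/3)
obs 2: x=0 → posterior Beta(11/5, 16/3)
obs 3: x=1 → posterior Beta(16/5, 16/3)
obs 4: x=0 → posterior Beta(16/5, 19/3)
obs 5: x=0 → posterior Beta(16/5, 22/3)
obs 6: x=0 → posterior Beta(16/5, 25/3)
obs 7: x=0 → posterior Beta(16/5, 28/3)
obs 8: x=1 → posterior Beta(21/5, 28/3)
obs 9: x=0 → posterior Beta(21/5, 31/3)
obs 10: x=0 → posterior Beta(21/5, 34/3)
obs 11: x=0 → posterior Beta(21/5, 37/3)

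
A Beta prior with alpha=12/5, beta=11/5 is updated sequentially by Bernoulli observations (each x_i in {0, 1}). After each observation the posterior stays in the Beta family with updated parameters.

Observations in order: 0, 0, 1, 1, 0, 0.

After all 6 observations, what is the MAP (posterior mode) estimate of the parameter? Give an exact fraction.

17/43

obs 1: x=0 → posterior Beta(12/5, 16/5)
obs 2: x=0 → posterior Beta(12/5, 21/5)
obs 3: x=1 → posterior Beta(17/5, 21/5)
obs 4: x=1 → posterior Beta(22/5, 21/5)
obs 5: x=0 → posterior Beta(22/5, 26/5)
obs 6: x=0 → posterior Beta(22/5, 31/5)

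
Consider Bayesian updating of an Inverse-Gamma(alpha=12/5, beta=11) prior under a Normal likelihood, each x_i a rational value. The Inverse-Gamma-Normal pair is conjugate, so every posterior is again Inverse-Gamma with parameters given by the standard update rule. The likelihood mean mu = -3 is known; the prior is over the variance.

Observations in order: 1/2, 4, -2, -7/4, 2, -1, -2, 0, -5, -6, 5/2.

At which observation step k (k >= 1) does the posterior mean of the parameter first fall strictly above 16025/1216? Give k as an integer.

k = 2

obs 1: x=1/2 → posterior Inverse-Gamma(29/10, 137/8)
obs 2: x=4 → posterior Inverse-Gamma(17/5, 333/8)
obs 3: x=-2 → posterior Inverse-Gamma(39/10, 337/8)
obs 4: x=-7/4 → posterior Inverse-Gamma(22/5, 1373/32)
obs 5: x=2 → posterior Inverse-Gamma(49/10, 1773/32)
obs 6: x=-1 → posterior Inverse-Gamma(27/5, 1837/32)
obs 7: x=-2 → posterior Inverse-Gamma(59/10, 1853/32)
obs 8: x=0 → posterior Inverse-Gamma(32/5, 1997/32)
obs 9: x=-5 → posterior Inverse-Gamma(69/10, 2061/32)
obs 10: x=-6 → posterior Inverse-Gamma(37/5, 2205/32)
obs 11: x=5/2 → posterior Inverse-Gamma(79/10, 2689/32)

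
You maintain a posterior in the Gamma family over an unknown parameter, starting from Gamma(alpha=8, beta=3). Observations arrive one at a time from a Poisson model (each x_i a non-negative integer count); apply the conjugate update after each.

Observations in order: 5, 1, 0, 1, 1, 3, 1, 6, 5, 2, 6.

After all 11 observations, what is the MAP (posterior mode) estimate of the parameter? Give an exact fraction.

obs 1: x=5 → posterior Gamma(13, 4)
obs 2: x=1 → posterior Gamma(14, 5)
obs 3: x=0 → posterior Gamma(14, 6)
obs 4: x=1 → posterior Gamma(15, 7)
obs 5: x=1 → posterior Gamma(16, 8)
obs 6: x=3 → posterior Gamma(19, 9)
obs 7: x=1 → posterior Gamma(20, 10)
obs 8: x=6 → posterior Gamma(26, 11)
obs 9: x=5 → posterior Gamma(31, 12)
obs 10: x=2 → posterior Gamma(33, 13)
obs 11: x=6 → posterior Gamma(39, 14)

19/7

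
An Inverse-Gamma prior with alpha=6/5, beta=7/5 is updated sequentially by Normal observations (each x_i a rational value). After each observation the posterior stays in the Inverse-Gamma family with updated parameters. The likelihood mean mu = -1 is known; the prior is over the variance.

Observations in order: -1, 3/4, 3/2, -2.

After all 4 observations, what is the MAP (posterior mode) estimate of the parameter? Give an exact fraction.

1049/672

obs 1: x=-1 → posterior Inverse-Gamma(17/10, 7/5)
obs 2: x=3/4 → posterior Inverse-Gamma(11/5, 469/160)
obs 3: x=3/2 → posterior Inverse-Gamma(27/10, 969/160)
obs 4: x=-2 → posterior Inverse-Gamma(16/5, 1049/160)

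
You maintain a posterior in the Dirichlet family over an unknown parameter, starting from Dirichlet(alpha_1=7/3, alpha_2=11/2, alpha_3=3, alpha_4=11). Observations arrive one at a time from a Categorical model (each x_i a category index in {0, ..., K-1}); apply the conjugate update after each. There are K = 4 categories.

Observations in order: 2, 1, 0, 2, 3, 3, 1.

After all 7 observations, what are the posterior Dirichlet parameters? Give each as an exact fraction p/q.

obs 1: x=2 → posterior Dirichlet(7/3, 11/2, 4, 11)
obs 2: x=1 → posterior Dirichlet(7/3, 13/2, 4, 11)
obs 3: x=0 → posterior Dirichlet(10/3, 13/2, 4, 11)
obs 4: x=2 → posterior Dirichlet(10/3, 13/2, 5, 11)
obs 5: x=3 → posterior Dirichlet(10/3, 13/2, 5, 12)
obs 6: x=3 → posterior Dirichlet(10/3, 13/2, 5, 13)
obs 7: x=1 → posterior Dirichlet(10/3, 15/2, 5, 13)

alpha_1=10/3, alpha_2=15/2, alpha_3=5, alpha_4=13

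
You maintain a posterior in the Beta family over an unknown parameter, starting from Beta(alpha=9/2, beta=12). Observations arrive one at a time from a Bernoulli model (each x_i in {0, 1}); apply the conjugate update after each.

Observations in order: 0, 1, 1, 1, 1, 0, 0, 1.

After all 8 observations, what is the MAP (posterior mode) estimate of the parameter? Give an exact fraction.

obs 1: x=0 → posterior Beta(9/2, 13)
obs 2: x=1 → posterior Beta(11/2, 13)
obs 3: x=1 → posterior Beta(13/2, 13)
obs 4: x=1 → posterior Beta(15/2, 13)
obs 5: x=1 → posterior Beta(17/2, 13)
obs 6: x=0 → posterior Beta(17/2, 14)
obs 7: x=0 → posterior Beta(17/2, 15)
obs 8: x=1 → posterior Beta(19/2, 15)

17/45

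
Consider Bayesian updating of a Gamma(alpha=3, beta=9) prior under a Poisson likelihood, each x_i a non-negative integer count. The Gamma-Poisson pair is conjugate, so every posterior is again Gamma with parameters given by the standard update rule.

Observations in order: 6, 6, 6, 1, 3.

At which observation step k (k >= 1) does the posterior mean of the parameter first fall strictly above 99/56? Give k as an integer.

obs 1: x=6 → posterior Gamma(9, 10)
obs 2: x=6 → posterior Gamma(15, 11)
obs 3: x=6 → posterior Gamma(21, 12)
obs 4: x=1 → posterior Gamma(22, 13)
obs 5: x=3 → posterior Gamma(25, 14)

k = 5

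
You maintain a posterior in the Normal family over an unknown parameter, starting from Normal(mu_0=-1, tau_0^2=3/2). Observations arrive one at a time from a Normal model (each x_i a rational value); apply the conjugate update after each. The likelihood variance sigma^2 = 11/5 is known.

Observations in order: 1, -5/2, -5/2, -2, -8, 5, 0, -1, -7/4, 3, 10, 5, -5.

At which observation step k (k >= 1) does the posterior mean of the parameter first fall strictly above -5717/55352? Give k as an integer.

k = 11

obs 1: x=1 → posterior Normal(-7/37, 33/37)
obs 2: x=-5/2 → posterior Normal(-89/104, 33/52)
obs 3: x=-5/2 → posterior Normal(-82/67, 33/67)
obs 4: x=-2 → posterior Normal(-56/41, 33/82)
obs 5: x=-8 → posterior Normal(-232/97, 33/97)
obs 6: x=5 → posterior Normal(-157/112, 33/112)
obs 7: x=0 → posterior Normal(-157/127, 33/127)
obs 8: x=-1 → posterior Normal(-86/71, 33/142)
obs 9: x=-7/4 → posterior Normal(-793/628, 33/157)
obs 10: x=3 → posterior Normal(-613/688, 33/172)
obs 11: x=10 → posterior Normal(-13/748, 3/17)
obs 12: x=5 → posterior Normal(287/808, 33/202)
obs 13: x=-5 → posterior Normal(-13/868, 33/217)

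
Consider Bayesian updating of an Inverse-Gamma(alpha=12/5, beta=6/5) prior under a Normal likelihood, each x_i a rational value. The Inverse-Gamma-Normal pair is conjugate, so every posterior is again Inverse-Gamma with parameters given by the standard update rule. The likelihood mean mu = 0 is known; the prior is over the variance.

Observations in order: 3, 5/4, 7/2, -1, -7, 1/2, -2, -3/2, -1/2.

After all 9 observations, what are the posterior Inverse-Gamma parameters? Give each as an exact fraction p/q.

obs 1: x=3 → posterior Inverse-Gamma(29/10, 57/10)
obs 2: x=5/4 → posterior Inverse-Gamma(17/5, 1037/160)
obs 3: x=7/2 → posterior Inverse-Gamma(39/10, 2017/160)
obs 4: x=-1 → posterior Inverse-Gamma(22/5, 2097/160)
obs 5: x=-7 → posterior Inverse-Gamma(49/10, 6017/160)
obs 6: x=1/2 → posterior Inverse-Gamma(27/5, 6037/160)
obs 7: x=-2 → posterior Inverse-Gamma(59/10, 6357/160)
obs 8: x=-3/2 → posterior Inverse-Gamma(32/5, 6537/160)
obs 9: x=-1/2 → posterior Inverse-Gamma(69/10, 6557/160)

alpha=69/10, beta=6557/160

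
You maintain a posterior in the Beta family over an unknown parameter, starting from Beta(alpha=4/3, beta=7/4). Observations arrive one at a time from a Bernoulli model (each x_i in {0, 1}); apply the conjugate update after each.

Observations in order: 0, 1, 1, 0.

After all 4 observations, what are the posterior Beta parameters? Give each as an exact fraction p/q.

alpha=10/3, beta=15/4

obs 1: x=0 → posterior Beta(4/3, 11/4)
obs 2: x=1 → posterior Beta(7/3, 11/4)
obs 3: x=1 → posterior Beta(10/3, 11/4)
obs 4: x=0 → posterior Beta(10/3, 15/4)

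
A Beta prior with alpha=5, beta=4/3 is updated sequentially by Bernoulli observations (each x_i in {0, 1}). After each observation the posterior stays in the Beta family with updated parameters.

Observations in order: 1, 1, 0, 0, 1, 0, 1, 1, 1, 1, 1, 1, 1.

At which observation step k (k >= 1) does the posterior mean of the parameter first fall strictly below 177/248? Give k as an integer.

k = 4

obs 1: x=1 → posterior Beta(6, 4/3)
obs 2: x=1 → posterior Beta(7, 4/3)
obs 3: x=0 → posterior Beta(7, 7/3)
obs 4: x=0 → posterior Beta(7, 10/3)
obs 5: x=1 → posterior Beta(8, 10/3)
obs 6: x=0 → posterior Beta(8, 13/3)
obs 7: x=1 → posterior Beta(9, 13/3)
obs 8: x=1 → posterior Beta(10, 13/3)
obs 9: x=1 → posterior Beta(11, 13/3)
obs 10: x=1 → posterior Beta(12, 13/3)
obs 11: x=1 → posterior Beta(13, 13/3)
obs 12: x=1 → posterior Beta(14, 13/3)
obs 13: x=1 → posterior Beta(15, 13/3)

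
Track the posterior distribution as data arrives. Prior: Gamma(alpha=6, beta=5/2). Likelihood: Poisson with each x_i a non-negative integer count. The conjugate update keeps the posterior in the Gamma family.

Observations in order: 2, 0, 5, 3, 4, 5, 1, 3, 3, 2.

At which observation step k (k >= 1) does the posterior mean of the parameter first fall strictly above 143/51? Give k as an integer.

obs 1: x=2 → posterior Gamma(8, 7/2)
obs 2: x=0 → posterior Gamma(8, 9/2)
obs 3: x=5 → posterior Gamma(13, 11/2)
obs 4: x=3 → posterior Gamma(16, 13/2)
obs 5: x=4 → posterior Gamma(20, 15/2)
obs 6: x=5 → posterior Gamma(25, 17/2)
obs 7: x=1 → posterior Gamma(26, 19/2)
obs 8: x=3 → posterior Gamma(29, 21/2)
obs 9: x=3 → posterior Gamma(32, 23/2)
obs 10: x=2 → posterior Gamma(34, 25/2)

k = 6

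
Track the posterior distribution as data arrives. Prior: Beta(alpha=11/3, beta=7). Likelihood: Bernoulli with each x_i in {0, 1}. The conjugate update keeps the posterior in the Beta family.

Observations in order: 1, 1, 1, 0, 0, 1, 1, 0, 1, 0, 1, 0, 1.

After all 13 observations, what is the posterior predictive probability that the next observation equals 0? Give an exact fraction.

36/71

obs 1: x=1 → posterior Beta(14/3, 7)
obs 2: x=1 → posterior Beta(17/3, 7)
obs 3: x=1 → posterior Beta(20/3, 7)
obs 4: x=0 → posterior Beta(20/3, 8)
obs 5: x=0 → posterior Beta(20/3, 9)
obs 6: x=1 → posterior Beta(23/3, 9)
obs 7: x=1 → posterior Beta(26/3, 9)
obs 8: x=0 → posterior Beta(26/3, 10)
obs 9: x=1 → posterior Beta(29/3, 10)
obs 10: x=0 → posterior Beta(29/3, 11)
obs 11: x=1 → posterior Beta(32/3, 11)
obs 12: x=0 → posterior Beta(32/3, 12)
obs 13: x=1 → posterior Beta(35/3, 12)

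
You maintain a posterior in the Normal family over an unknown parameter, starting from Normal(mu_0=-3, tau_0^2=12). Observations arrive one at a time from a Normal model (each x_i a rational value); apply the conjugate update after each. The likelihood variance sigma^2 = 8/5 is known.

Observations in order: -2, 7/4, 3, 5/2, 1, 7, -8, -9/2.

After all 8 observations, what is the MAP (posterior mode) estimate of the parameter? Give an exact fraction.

21/488

obs 1: x=-2 → posterior Normal(-36/17, 24/17)
obs 2: x=7/4 → posterior Normal(-39/128, 3/4)
obs 3: x=3 → posterior Normal(3/4, 24/47)
obs 4: x=5/2 → posterior Normal(291/248, 12/31)
obs 5: x=1 → posterior Normal(351/308, 24/77)
obs 6: x=7 → posterior Normal(771/368, 6/23)
obs 7: x=-8 → posterior Normal(291/428, 24/107)
obs 8: x=-9/2 → posterior Normal(21/488, 12/61)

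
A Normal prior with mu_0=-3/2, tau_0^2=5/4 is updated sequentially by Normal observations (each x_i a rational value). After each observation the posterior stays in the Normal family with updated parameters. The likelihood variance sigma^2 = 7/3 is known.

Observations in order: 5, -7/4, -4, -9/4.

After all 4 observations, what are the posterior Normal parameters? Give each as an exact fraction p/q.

obs 1: x=5 → posterior Normal(33/43, 35/43)
obs 2: x=-7/4 → posterior Normal(27/232, 35/58)
obs 3: x=-4 → posterior Normal(-213/292, 35/73)
obs 4: x=-9/4 → posterior Normal(-87/88, 35/88)

mu_0=-87/88, tau_0^2=35/88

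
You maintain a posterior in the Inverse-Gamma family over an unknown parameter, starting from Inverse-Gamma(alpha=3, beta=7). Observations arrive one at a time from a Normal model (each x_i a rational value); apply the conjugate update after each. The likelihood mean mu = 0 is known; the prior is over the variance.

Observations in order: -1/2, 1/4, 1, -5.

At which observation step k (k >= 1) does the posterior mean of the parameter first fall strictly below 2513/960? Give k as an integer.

k = 2

obs 1: x=-1/2 → posterior Inverse-Gamma(7/2, 57/8)
obs 2: x=1/4 → posterior Inverse-Gamma(4, 229/32)
obs 3: x=1 → posterior Inverse-Gamma(9/2, 245/32)
obs 4: x=-5 → posterior Inverse-Gamma(5, 645/32)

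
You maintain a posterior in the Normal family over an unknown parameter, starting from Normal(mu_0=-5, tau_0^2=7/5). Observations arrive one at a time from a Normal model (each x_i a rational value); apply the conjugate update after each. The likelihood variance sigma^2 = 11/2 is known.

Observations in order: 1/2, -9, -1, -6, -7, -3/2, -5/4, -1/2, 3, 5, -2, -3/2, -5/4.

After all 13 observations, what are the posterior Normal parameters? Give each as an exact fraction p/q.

mu_0=-590/237, tau_0^2=77/237

obs 1: x=1/2 → posterior Normal(-268/69, 77/69)
obs 2: x=-9 → posterior Normal(-394/83, 77/83)
obs 3: x=-1 → posterior Normal(-408/97, 77/97)
obs 4: x=-6 → posterior Normal(-164/37, 77/111)
obs 5: x=-7 → posterior Normal(-118/25, 77/125)
obs 6: x=-3/2 → posterior Normal(-611/139, 77/139)
obs 7: x=-5/4 → posterior Normal(-419/102, 77/153)
obs 8: x=-1/2 → posterior Normal(-1271/334, 77/167)
obs 9: x=3 → posterior Normal(-1187/362, 77/181)
obs 10: x=5 → posterior Normal(-349/130, 77/195)
obs 11: x=-2 → posterior Normal(-1103/418, 7/19)
obs 12: x=-3/2 → posterior Normal(-1145/446, 77/223)
obs 13: x=-5/4 → posterior Normal(-590/237, 77/237)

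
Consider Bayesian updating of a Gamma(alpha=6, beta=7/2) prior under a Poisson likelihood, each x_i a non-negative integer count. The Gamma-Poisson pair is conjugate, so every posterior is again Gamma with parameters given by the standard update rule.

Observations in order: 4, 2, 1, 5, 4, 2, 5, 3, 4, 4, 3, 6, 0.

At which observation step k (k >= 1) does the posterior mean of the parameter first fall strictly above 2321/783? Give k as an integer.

k = 11

obs 1: x=4 → posterior Gamma(10, 9/2)
obs 2: x=2 → posterior Gamma(12, 11/2)
obs 3: x=1 → posterior Gamma(13, 13/2)
obs 4: x=5 → posterior Gamma(18, 15/2)
obs 5: x=4 → posterior Gamma(22, 17/2)
obs 6: x=2 → posterior Gamma(24, 19/2)
obs 7: x=5 → posterior Gamma(29, 21/2)
obs 8: x=3 → posterior Gamma(32, 23/2)
obs 9: x=4 → posterior Gamma(36, 25/2)
obs 10: x=4 → posterior Gamma(40, 27/2)
obs 11: x=3 → posterior Gamma(43, 29/2)
obs 12: x=6 → posterior Gamma(49, 31/2)
obs 13: x=0 → posterior Gamma(49, 33/2)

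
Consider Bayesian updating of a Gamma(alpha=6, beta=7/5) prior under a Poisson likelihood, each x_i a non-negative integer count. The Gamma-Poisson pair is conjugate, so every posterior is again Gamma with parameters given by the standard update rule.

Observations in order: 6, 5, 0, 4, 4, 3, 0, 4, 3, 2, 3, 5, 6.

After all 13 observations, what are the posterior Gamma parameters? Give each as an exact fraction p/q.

obs 1: x=6 → posterior Gamma(12, 12/5)
obs 2: x=5 → posterior Gamma(17, 17/5)
obs 3: x=0 → posterior Gamma(17, 22/5)
obs 4: x=4 → posterior Gamma(21, 27/5)
obs 5: x=4 → posterior Gamma(25, 32/5)
obs 6: x=3 → posterior Gamma(28, 37/5)
obs 7: x=0 → posterior Gamma(28, 42/5)
obs 8: x=4 → posterior Gamma(32, 47/5)
obs 9: x=3 → posterior Gamma(35, 52/5)
obs 10: x=2 → posterior Gamma(37, 57/5)
obs 11: x=3 → posterior Gamma(40, 62/5)
obs 12: x=5 → posterior Gamma(45, 67/5)
obs 13: x=6 → posterior Gamma(51, 72/5)

alpha=51, beta=72/5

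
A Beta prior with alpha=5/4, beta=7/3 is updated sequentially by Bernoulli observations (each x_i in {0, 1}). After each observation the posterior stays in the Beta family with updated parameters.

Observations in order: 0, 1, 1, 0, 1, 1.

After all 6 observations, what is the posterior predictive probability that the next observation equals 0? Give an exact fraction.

52/115

obs 1: x=0 → posterior Beta(5/4, 10/3)
obs 2: x=1 → posterior Beta(9/4, 10/3)
obs 3: x=1 → posterior Beta(13/4, 10/3)
obs 4: x=0 → posterior Beta(13/4, 13/3)
obs 5: x=1 → posterior Beta(17/4, 13/3)
obs 6: x=1 → posterior Beta(21/4, 13/3)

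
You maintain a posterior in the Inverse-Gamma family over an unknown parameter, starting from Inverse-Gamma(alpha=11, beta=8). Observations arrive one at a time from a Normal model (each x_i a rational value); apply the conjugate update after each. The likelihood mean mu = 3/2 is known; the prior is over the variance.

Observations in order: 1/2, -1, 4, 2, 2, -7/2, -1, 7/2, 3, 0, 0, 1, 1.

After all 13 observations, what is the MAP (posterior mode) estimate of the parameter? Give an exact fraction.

obs 1: x=1/2 → posterior Inverse-Gamma(23/2, 17/2)
obs 2: x=-1 → posterior Inverse-Gamma(12, 93/8)
obs 3: x=4 → posterior Inverse-Gamma(25/2, 59/4)
obs 4: x=2 → posterior Inverse-Gamma(13, 119/8)
obs 5: x=2 → posterior Inverse-Gamma(27/2, 15)
obs 6: x=-7/2 → posterior Inverse-Gamma(14, 55/2)
obs 7: x=-1 → posterior Inverse-Gamma(29/2, 245/8)
obs 8: x=7/2 → posterior Inverse-Gamma(15, 261/8)
obs 9: x=3 → posterior Inverse-Gamma(31/2, 135/4)
obs 10: x=0 → posterior Inverse-Gamma(16, 279/8)
obs 11: x=0 → posterior Inverse-Gamma(33/2, 36)
obs 12: x=1 → posterior Inverse-Gamma(17, 289/8)
obs 13: x=1 → posterior Inverse-Gamma(35/2, 145/4)

145/74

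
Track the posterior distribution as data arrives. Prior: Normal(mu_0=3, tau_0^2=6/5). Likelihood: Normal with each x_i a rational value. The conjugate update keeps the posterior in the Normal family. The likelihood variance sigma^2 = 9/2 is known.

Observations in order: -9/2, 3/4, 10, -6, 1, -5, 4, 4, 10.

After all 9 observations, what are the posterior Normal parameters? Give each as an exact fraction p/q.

mu_0=2, tau_0^2=6/17

obs 1: x=-9/2 → posterior Normal(27/19, 18/19)
obs 2: x=3/4 → posterior Normal(30/23, 18/23)
obs 3: x=10 → posterior Normal(70/27, 2/3)
obs 4: x=-6 → posterior Normal(46/31, 18/31)
obs 5: x=1 → posterior Normal(10/7, 18/35)
obs 6: x=-5 → posterior Normal(10/13, 6/13)
obs 7: x=4 → posterior Normal(46/43, 18/43)
obs 8: x=4 → posterior Normal(62/47, 18/47)
obs 9: x=10 → posterior Normal(2, 6/17)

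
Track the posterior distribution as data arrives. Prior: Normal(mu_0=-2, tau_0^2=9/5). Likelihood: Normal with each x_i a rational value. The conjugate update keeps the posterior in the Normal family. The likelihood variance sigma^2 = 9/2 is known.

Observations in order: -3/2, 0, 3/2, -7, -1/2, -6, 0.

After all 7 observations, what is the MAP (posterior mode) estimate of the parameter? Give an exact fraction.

obs 1: x=-3/2 → posterior Normal(-13/7, 9/7)
obs 2: x=0 → posterior Normal(-13/9, 1)
obs 3: x=3/2 → posterior Normal(-10/11, 9/11)
obs 4: x=-7 → posterior Normal(-24/13, 9/13)
obs 5: x=-1/2 → posterior Normal(-5/3, 3/5)
obs 6: x=-6 → posterior Normal(-37/17, 9/17)
obs 7: x=0 → posterior Normal(-37/19, 9/19)

-37/19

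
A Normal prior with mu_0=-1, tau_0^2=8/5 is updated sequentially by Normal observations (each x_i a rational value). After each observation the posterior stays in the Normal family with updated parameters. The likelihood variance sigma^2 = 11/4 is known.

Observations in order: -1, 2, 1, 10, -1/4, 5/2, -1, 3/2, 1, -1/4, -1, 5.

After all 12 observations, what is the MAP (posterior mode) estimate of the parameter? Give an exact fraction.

obs 1: x=-1 → posterior Normal(-1, 88/87)
obs 2: x=2 → posterior Normal(-23/119, 88/119)
obs 3: x=1 → posterior Normal(9/151, 88/151)
obs 4: x=10 → posterior Normal(329/183, 88/183)
obs 5: x=-1/4 → posterior Normal(321/215, 88/215)
obs 6: x=5/2 → posterior Normal(401/247, 88/247)
obs 7: x=-1 → posterior Normal(41/31, 88/279)
obs 8: x=3/2 → posterior Normal(417/311, 88/311)
obs 9: x=1 → posterior Normal(449/343, 88/343)
obs 10: x=-1/4 → posterior Normal(147/125, 88/375)
obs 11: x=-1 → posterior Normal(409/407, 8/37)
obs 12: x=5 → posterior Normal(569/439, 88/439)

569/439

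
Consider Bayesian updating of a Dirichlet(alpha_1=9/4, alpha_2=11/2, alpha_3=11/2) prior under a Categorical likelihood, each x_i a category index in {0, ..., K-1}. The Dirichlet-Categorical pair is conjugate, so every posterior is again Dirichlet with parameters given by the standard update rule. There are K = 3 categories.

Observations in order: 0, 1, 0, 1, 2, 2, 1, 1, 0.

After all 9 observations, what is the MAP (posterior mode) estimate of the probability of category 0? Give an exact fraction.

17/77

obs 1: x=0 → posterior Dirichlet(13/4, 11/2, 11/2)
obs 2: x=1 → posterior Dirichlet(13/4, 13/2, 11/2)
obs 3: x=0 → posterior Dirichlet(17/4, 13/2, 11/2)
obs 4: x=1 → posterior Dirichlet(17/4, 15/2, 11/2)
obs 5: x=2 → posterior Dirichlet(17/4, 15/2, 13/2)
obs 6: x=2 → posterior Dirichlet(17/4, 15/2, 15/2)
obs 7: x=1 → posterior Dirichlet(17/4, 17/2, 15/2)
obs 8: x=1 → posterior Dirichlet(17/4, 19/2, 15/2)
obs 9: x=0 → posterior Dirichlet(21/4, 19/2, 15/2)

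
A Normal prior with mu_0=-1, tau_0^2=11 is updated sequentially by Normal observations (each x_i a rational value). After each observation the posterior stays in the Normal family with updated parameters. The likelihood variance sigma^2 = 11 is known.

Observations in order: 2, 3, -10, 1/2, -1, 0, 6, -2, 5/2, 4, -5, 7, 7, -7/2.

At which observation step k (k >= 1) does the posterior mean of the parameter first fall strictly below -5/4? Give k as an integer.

k = 3

obs 1: x=2 → posterior Normal(1/2, 11/2)
obs 2: x=3 → posterior Normal(4/3, 11/3)
obs 3: x=-10 → posterior Normal(-3/2, 11/4)
obs 4: x=1/2 → posterior Normal(-11/10, 11/5)
obs 5: x=-1 → posterior Normal(-13/12, 11/6)
obs 6: x=0 → posterior Normal(-13/14, 11/7)
obs 7: x=6 → posterior Normal(-1/16, 11/8)
obs 8: x=-2 → posterior Normal(-5/18, 11/9)
obs 9: x=5/2 → posterior Normal(0, 11/10)
obs 10: x=4 → posterior Normal(4/11, 1)
obs 11: x=-5 → posterior Normal(-1/12, 11/12)
obs 12: x=7 → posterior Normal(6/13, 11/13)
obs 13: x=7 → posterior Normal(13/14, 11/14)
obs 14: x=-7/2 → posterior Normal(19/30, 11/15)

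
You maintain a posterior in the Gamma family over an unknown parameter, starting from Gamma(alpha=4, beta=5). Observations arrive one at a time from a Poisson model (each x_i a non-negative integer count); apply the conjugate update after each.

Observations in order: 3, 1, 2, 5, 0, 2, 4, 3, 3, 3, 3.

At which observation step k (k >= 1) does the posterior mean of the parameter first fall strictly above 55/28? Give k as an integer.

obs 1: x=3 → posterior Gamma(7, 6)
obs 2: x=1 → posterior Gamma(8, 7)
obs 3: x=2 → posterior Gamma(10, 8)
obs 4: x=5 → posterior Gamma(15, 9)
obs 5: x=0 → posterior Gamma(15, 10)
obs 6: x=2 → posterior Gamma(17, 11)
obs 7: x=4 → posterior Gamma(21, 12)
obs 8: x=3 → posterior Gamma(24, 13)
obs 9: x=3 → posterior Gamma(27, 14)
obs 10: x=3 → posterior Gamma(30, 15)
obs 11: x=3 → posterior Gamma(33, 16)

k = 10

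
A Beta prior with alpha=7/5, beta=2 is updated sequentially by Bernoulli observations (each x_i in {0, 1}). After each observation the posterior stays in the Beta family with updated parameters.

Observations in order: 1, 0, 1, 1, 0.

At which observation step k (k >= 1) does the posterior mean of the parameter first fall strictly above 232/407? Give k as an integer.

k = 4

obs 1: x=1 → posterior Beta(12/5, 2)
obs 2: x=0 → posterior Beta(12/5, 3)
obs 3: x=1 → posterior Beta(17/5, 3)
obs 4: x=1 → posterior Beta(22/5, 3)
obs 5: x=0 → posterior Beta(22/5, 4)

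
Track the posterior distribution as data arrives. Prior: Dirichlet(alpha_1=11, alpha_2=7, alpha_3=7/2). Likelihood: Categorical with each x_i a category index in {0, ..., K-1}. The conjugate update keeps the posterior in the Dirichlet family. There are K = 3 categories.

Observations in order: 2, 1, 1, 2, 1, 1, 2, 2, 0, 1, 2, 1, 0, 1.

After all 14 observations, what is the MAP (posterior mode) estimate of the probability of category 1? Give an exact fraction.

obs 1: x=2 → posterior Dirichlet(11, 7, 9/2)
obs 2: x=1 → posterior Dirichlet(11, 8, 9/2)
obs 3: x=1 → posterior Dirichlet(11, 9, 9/2)
obs 4: x=2 → posterior Dirichlet(11, 9, 11/2)
obs 5: x=1 → posterior Dirichlet(11, 10, 11/2)
obs 6: x=1 → posterior Dirichlet(11, 11, 11/2)
obs 7: x=2 → posterior Dirichlet(11, 11, 13/2)
obs 8: x=2 → posterior Dirichlet(11, 11, 15/2)
obs 9: x=0 → posterior Dirichlet(12, 11, 15/2)
obs 10: x=1 → posterior Dirichlet(12, 12, 15/2)
obs 11: x=2 → posterior Dirichlet(12, 12, 17/2)
obs 12: x=1 → posterior Dirichlet(12, 13, 17/2)
obs 13: x=0 → posterior Dirichlet(13, 13, 17/2)
obs 14: x=1 → posterior Dirichlet(13, 14, 17/2)

2/5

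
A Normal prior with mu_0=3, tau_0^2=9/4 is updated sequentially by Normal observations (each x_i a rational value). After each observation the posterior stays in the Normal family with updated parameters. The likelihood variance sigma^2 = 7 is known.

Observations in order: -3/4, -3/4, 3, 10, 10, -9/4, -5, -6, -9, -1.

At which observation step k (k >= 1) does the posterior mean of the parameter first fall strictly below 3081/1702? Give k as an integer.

k = 2

obs 1: x=-3/4 → posterior Normal(309/148, 63/37)
obs 2: x=-3/4 → posterior Normal(141/92, 63/46)
obs 3: x=3 → posterior Normal(39/22, 63/55)
obs 4: x=10 → posterior Normal(375/128, 63/64)
obs 5: x=10 → posterior Normal(555/146, 63/73)
obs 6: x=-9/4 → posterior Normal(1029/328, 63/82)
obs 7: x=-5 → posterior Normal(849/364, 9/13)
obs 8: x=-6 → posterior Normal(633/400, 63/100)
obs 9: x=-9 → posterior Normal(309/436, 63/109)
obs 10: x=-1 → posterior Normal(273/472, 63/118)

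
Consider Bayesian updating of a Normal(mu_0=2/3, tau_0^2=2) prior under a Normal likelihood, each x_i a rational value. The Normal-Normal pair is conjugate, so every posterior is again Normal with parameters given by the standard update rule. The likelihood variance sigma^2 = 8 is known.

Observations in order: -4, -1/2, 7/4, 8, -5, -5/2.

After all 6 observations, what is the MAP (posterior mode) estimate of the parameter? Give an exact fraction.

1/24

obs 1: x=-4 → posterior Normal(-4/15, 8/5)
obs 2: x=-1/2 → posterior Normal(-11/36, 4/3)
obs 3: x=7/4 → posterior Normal(-1/84, 8/7)
obs 4: x=8 → posterior Normal(95/96, 1)
obs 5: x=-5 → posterior Normal(35/108, 8/9)
obs 6: x=-5/2 → posterior Normal(1/24, 4/5)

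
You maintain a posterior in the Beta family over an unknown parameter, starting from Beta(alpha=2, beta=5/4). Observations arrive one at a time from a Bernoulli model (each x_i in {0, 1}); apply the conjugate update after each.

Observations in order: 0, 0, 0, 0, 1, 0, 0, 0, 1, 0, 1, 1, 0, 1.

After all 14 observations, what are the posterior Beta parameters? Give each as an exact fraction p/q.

obs 1: x=0 → posterior Beta(2, 9/4)
obs 2: x=0 → posterior Beta(2, 13/4)
obs 3: x=0 → posterior Beta(2, 17/4)
obs 4: x=0 → posterior Beta(2, 21/4)
obs 5: x=1 → posterior Beta(3, 21/4)
obs 6: x=0 → posterior Beta(3, 25/4)
obs 7: x=0 → posterior Beta(3, 29/4)
obs 8: x=0 → posterior Beta(3, 33/4)
obs 9: x=1 → posterior Beta(4, 33/4)
obs 10: x=0 → posterior Beta(4, 37/4)
obs 11: x=1 → posterior Beta(5, 37/4)
obs 12: x=1 → posterior Beta(6, 37/4)
obs 13: x=0 → posterior Beta(6, 41/4)
obs 14: x=1 → posterior Beta(7, 41/4)

alpha=7, beta=41/4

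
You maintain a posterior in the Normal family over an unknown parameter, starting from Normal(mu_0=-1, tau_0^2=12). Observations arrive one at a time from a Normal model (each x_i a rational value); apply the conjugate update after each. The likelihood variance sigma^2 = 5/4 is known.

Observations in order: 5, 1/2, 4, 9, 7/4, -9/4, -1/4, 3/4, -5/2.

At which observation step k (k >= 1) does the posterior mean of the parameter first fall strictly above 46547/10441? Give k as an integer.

k = 4

obs 1: x=5 → posterior Normal(235/53, 60/53)
obs 2: x=1/2 → posterior Normal(259/101, 60/101)
obs 3: x=4 → posterior Normal(451/149, 60/149)
obs 4: x=9 → posterior Normal(883/197, 60/197)
obs 5: x=7/4 → posterior Normal(967/245, 12/49)
obs 6: x=-9/4 → posterior Normal(859/293, 60/293)
obs 7: x=-1/4 → posterior Normal(77/31, 60/341)
obs 8: x=3/4 → posterior Normal(883/389, 60/389)
obs 9: x=-5/2 → posterior Normal(763/437, 60/437)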